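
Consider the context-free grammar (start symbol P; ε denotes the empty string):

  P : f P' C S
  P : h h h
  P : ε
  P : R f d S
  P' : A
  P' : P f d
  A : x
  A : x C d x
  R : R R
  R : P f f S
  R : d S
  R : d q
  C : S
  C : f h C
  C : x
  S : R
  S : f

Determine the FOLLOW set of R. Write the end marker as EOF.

{ EOF, d, f, h }

In P : R f d S: add FIRST(f d S) = { f }.
In R : R R: add FIRST(R) = { d, f, h }.
In R : R R: R is at the end, add FOLLOW(R) = { EOF, d, f, h }.
In S : R: R is at the end, add FOLLOW(S) = { EOF, d, f, h }.
Union: FOLLOW(R) = { EOF, d, f, h }.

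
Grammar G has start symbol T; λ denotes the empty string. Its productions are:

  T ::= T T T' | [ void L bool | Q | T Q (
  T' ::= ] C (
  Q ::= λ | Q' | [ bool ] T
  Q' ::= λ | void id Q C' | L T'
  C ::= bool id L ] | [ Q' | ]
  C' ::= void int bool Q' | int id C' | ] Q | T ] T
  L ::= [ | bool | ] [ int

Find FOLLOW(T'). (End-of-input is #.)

{ #, (, [, ], bool, int, void }

In T ::= T T T': T' is at the end, add FOLLOW(T) = { #, (, [, ], bool, int, void }.
In Q' ::= L T': T' is at the end, add FOLLOW(Q') = { #, (, [, ], bool, int, void }.
Union: FOLLOW(T') = { #, (, [, ], bool, int, void }.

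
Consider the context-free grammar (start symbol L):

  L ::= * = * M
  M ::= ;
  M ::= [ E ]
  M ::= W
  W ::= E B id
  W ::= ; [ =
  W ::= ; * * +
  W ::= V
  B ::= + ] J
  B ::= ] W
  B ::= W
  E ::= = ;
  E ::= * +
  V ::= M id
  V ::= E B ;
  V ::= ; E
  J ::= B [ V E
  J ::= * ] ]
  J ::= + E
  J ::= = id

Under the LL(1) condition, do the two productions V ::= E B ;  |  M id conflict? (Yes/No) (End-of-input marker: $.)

Yes

FIRST(E B ;) = { *, = } and FIRST(M id) = { *, ;, =, [ }.
Both contain *, so the two alternatives are not disjoint — LL(1) conflict.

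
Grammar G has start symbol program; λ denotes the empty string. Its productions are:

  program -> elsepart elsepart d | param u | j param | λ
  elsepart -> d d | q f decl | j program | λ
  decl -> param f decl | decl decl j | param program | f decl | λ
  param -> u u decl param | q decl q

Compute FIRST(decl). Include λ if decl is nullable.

{ f, j, q, u, λ }

From decl -> param f decl: add FIRST(param) = { q, u }.
From decl -> decl decl j: decl, decl nullable, take FIRST(decl) ∪ FIRST(decl) ∪ {j} = { f, j, q, u }.
From decl -> param program: add FIRST(param) = { q, u }.
decl -> f decl contributes {f}.
decl -> λ contributes λ.
Union: FIRST(decl) = { f, j, q, u, λ }.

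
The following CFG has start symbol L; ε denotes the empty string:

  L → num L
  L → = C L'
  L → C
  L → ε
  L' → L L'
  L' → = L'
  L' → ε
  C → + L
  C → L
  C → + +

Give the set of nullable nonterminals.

Directly nullable (have an ε-production): L, L'.
C → L with every symbol nullable, so C is nullable.

{ C, L, L' }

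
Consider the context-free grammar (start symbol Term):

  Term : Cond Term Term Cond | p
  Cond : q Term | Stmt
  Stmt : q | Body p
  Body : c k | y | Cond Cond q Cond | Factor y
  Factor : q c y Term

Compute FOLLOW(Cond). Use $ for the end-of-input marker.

{ $, c, p, q, y }

In Term : Cond Term Term Cond: add FIRST(Term Term Cond) = { c, p, q, y }.
In Term : Cond Term Term Cond: Cond is at the end, add FOLLOW(Term) = { $, c, p, q, y }.
In Body : Cond Cond q Cond: add FIRST(Cond q Cond) = { c, q, y }.
In Body : Cond Cond q Cond: add FIRST(q Cond) = { q }.
In Body : Cond Cond q Cond: Cond is at the end, add FOLLOW(Body) = { p }.
Union: FOLLOW(Cond) = { $, c, p, q, y }.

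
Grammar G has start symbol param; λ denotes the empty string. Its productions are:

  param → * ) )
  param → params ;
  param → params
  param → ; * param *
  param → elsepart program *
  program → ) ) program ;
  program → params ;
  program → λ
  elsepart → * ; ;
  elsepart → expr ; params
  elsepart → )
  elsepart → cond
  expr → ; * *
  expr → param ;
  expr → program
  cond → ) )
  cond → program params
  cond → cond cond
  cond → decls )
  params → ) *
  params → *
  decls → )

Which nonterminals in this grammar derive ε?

{ expr, program }

Directly nullable (have an λ-production): program.
expr → program with every symbol nullable, so expr is nullable.
No other nonterminal has a production whose RHS symbols are all nullable.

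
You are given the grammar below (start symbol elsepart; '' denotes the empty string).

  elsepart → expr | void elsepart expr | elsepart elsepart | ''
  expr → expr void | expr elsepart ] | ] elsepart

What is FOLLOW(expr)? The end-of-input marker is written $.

{ $, ], void }

In elsepart → expr: expr is at the end, add FOLLOW(elsepart) = { $, ], void }.
In elsepart → void elsepart expr: expr is at the end, add FOLLOW(elsepart) = { $, ], void }.
In expr → expr void: add FIRST(void) = { void }.
In expr → expr elsepart ]: add FIRST(elsepart ]) = { ], void }.
Union: FOLLOW(expr) = { $, ], void }.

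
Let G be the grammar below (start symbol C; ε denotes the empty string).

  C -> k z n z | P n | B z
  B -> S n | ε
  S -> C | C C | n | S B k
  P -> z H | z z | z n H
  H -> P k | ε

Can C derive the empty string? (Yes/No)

No

Nullable nonterminals: B, H.
No production of C has an RHS whose symbols are all nullable, so C is not nullable.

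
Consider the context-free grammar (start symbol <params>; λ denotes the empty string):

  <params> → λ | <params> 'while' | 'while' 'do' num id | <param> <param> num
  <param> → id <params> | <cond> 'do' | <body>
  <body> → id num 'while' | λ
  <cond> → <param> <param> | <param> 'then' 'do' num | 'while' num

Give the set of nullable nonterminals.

{ <body>, <cond>, <param>, <params> }

Directly nullable (have an λ-production): <params>, <body>.
<param> → <body> with every symbol nullable, so <param> is nullable.
<cond> → <param> <param> with every symbol nullable, so <cond> is nullable.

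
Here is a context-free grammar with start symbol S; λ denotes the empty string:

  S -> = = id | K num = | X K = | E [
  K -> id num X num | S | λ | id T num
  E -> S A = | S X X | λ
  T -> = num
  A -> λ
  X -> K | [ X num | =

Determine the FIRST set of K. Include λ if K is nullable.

K -> id num X num contributes {id}.
From K -> S: add FIRST(S) = { =, [, id, num }.
K -> λ contributes λ.
K -> id T num contributes {id}.
Union: FIRST(K) = { =, [, id, num, λ }.

{ =, [, id, num, λ }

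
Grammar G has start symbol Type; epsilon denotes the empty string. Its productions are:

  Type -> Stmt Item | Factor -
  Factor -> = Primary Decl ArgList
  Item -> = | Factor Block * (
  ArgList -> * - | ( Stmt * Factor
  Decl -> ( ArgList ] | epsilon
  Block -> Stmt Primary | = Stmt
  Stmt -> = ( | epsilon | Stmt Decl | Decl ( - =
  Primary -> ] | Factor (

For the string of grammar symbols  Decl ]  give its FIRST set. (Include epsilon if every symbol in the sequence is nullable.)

Add FIRST(Decl)\{epsilon} = { ( }; Decl is nullable, continue.
] is a terminal; add {]} and stop.

{ (, ] }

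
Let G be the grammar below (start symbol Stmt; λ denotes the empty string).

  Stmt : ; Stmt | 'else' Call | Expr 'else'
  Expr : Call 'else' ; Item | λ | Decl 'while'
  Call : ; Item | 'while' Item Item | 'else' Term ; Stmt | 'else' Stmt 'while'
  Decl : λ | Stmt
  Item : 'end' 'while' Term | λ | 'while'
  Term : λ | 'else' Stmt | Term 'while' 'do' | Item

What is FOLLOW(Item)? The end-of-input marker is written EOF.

{ EOF, 'else', 'end', 'while', ; }

In Expr : Call 'else' ; Item: Item is at the end, add FOLLOW(Expr) = { 'else' }.
In Call : ; Item: Item is at the end, add FOLLOW(Call) = { EOF, 'else', 'end', 'while', ; }.
In Call : 'while' Item Item: add FIRST(Item)\{λ} = { 'end', 'while' }.
  Since Item is nullable, also add FOLLOW(Call) = { EOF, 'else', 'end', 'while', ; }.
In Call : 'while' Item Item: Item is at the end, add FOLLOW(Call) = { EOF, 'else', 'end', 'while', ; }.
In Term : Item: Item is at the end, add FOLLOW(Term) = { EOF, 'else', 'end', 'while', ; }.
Union: FOLLOW(Item) = { EOF, 'else', 'end', 'while', ; }.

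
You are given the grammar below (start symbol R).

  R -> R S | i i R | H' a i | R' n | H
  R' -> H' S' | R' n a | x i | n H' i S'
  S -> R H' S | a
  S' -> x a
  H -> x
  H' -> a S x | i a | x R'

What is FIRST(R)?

{ a, i, n, x }

From R -> R S: add FIRST(R) = { a, i, n, x }.
R -> i i R contributes {i}.
From R -> H' a i: add FIRST(H') = { a, i, x }.
From R -> R' n: add FIRST(R') = { a, i, n, x }.
From R -> H: add FIRST(H) = { x }.
Union: FIRST(R) = { a, i, n, x }.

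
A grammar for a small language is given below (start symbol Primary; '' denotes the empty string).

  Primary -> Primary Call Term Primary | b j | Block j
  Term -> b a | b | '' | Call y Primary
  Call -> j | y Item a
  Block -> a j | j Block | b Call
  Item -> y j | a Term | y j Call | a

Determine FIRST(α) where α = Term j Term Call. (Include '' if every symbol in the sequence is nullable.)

{ b, j, y }

Add FIRST(Term)\{''} = { b, j, y }; Term is nullable, continue.
j is a terminal; add {j} and stop.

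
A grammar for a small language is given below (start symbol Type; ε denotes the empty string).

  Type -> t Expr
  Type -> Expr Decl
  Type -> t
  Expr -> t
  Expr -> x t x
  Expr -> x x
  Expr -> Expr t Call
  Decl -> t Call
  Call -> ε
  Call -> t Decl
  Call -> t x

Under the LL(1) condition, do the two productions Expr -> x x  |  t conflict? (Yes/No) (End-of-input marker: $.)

FIRST(x x) = { x } and FIRST(t) = { t }.
The FIRST sets are disjoint and neither alternative is nullable — no conflict.

No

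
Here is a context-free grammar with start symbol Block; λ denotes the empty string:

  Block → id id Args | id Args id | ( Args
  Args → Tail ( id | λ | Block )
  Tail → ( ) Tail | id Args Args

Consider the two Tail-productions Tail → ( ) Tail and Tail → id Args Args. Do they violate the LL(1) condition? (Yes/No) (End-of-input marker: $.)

FIRST(( ) Tail) = { ( } and FIRST(id Args Args) = { id }.
The FIRST sets are disjoint and neither alternative is nullable — no conflict.

No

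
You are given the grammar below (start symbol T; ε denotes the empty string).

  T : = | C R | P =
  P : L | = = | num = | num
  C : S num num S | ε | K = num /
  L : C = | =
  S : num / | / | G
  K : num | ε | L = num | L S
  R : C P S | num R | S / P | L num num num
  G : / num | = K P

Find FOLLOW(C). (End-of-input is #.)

{ /, =, num }

In T : C R: add FIRST(R) = { /, =, num }.
In L : C =: add FIRST(=) = { = }.
In R : C P S: add FIRST(P S) = { /, =, num }.
Union: FOLLOW(C) = { /, =, num }.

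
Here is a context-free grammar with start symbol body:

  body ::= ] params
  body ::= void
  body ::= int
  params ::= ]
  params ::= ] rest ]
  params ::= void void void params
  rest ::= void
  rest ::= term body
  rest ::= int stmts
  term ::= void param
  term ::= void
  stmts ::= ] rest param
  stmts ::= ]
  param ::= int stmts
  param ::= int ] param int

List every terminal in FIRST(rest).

{ int, void }

rest ::= void contributes {void}.
From rest ::= term body: add FIRST(term) = { void }.
rest ::= int stmts contributes {int}.
Union: FIRST(rest) = { int, void }.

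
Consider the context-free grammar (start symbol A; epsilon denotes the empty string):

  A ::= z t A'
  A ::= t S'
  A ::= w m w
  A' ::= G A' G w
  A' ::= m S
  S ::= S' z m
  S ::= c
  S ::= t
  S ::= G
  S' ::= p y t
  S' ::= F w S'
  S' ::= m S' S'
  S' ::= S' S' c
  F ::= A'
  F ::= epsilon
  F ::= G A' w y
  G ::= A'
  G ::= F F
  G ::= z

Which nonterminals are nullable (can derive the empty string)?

Directly nullable (have an epsilon-production): F.
S ::= G with every symbol nullable, so S is nullable.
G ::= F F with every symbol nullable, so G is nullable.
No other nonterminal has a production whose RHS symbols are all nullable.

{ F, G, S }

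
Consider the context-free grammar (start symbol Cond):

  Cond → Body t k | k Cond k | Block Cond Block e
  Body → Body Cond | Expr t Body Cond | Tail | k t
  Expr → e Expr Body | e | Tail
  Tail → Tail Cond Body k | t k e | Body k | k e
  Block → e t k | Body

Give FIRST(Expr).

{ e, k, t }

Expr → e Expr Body contributes {e}.
Expr → e contributes {e}.
From Expr → Tail: add FIRST(Tail) = { e, k, t }.
Union: FIRST(Expr) = { e, k, t }.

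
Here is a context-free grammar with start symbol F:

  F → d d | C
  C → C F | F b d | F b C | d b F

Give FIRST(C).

From C → C F: add FIRST(C) = { d }.
From C → F b d: add FIRST(F) = { d }.
From C → F b C: add FIRST(F) = { d }.
C → d b F contributes {d}.
Union: FIRST(C) = { d }.

{ d }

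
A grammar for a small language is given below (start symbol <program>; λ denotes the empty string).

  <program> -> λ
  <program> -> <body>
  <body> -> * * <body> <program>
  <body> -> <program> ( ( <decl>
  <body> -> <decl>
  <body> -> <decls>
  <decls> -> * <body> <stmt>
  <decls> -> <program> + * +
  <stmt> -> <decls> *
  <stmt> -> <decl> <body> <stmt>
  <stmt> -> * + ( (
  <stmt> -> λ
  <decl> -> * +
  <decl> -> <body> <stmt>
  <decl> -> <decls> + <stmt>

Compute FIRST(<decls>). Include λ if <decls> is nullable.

<decls> -> * <body> <stmt> contributes {*}.
From <decls> -> <program> + * +: <program> nullable, take FIRST(<program>) ∪ {+} = { (, *, + }.
Union: FIRST(<decls>) = { (, *, + }.

{ (, *, + }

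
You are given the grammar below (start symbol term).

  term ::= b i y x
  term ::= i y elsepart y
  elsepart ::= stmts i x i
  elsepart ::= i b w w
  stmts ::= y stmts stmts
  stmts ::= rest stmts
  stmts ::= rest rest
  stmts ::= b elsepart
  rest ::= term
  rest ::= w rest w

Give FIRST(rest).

From rest ::= term: add FIRST(term) = { b, i }.
rest ::= w rest w contributes {w}.
Union: FIRST(rest) = { b, i, w }.

{ b, i, w }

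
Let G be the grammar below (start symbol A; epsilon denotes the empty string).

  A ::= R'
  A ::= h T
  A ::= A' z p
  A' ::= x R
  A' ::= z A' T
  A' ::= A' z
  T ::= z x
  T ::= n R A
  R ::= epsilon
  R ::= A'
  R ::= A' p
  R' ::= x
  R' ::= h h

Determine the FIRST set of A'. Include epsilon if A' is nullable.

A' ::= x R contributes {x}.
A' ::= z A' T contributes {z}.
From A' ::= A' z: add FIRST(A') = { x, z }.
Union: FIRST(A') = { x, z }.

{ x, z }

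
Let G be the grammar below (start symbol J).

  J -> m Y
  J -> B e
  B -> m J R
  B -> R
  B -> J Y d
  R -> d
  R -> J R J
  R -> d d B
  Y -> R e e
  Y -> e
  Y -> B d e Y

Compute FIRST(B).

{ d, m }

B -> m J R contributes {m}.
From B -> R: add FIRST(R) = { d, m }.
From B -> J Y d: add FIRST(J) = { d, m }.
Union: FIRST(B) = { d, m }.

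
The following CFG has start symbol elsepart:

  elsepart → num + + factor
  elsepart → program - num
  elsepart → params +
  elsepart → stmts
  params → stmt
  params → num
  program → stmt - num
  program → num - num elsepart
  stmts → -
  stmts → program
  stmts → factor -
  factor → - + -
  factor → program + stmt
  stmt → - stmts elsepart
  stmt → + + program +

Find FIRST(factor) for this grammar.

factor → - + - contributes {-}.
From factor → program + stmt: add FIRST(program) = { +, -, num }.
Union: FIRST(factor) = { +, -, num }.

{ +, -, num }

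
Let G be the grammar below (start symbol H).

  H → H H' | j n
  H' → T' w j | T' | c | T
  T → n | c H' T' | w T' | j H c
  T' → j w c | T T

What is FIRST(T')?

{ c, j, n, w }

T' → j w c contributes {j}.
From T' → T T: add FIRST(T) = { c, j, n, w }.
Union: FIRST(T') = { c, j, n, w }.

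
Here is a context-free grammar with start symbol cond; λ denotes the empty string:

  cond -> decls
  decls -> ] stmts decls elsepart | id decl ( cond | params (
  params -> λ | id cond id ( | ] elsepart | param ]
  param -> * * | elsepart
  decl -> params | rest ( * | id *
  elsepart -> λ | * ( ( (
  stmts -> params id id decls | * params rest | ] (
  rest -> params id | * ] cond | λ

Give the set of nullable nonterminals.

Directly nullable (have an λ-production): params, elsepart, rest.
param -> elsepart with every symbol nullable, so param is nullable.
decl -> params with every symbol nullable, so decl is nullable.
No other nonterminal has a production whose RHS symbols are all nullable.

{ decl, elsepart, param, params, rest }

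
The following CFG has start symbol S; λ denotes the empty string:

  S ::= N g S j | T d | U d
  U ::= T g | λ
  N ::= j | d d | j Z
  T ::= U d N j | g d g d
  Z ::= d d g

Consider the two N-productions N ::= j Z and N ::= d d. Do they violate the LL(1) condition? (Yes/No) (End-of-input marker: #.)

FIRST(j Z) = { j } and FIRST(d d) = { d }.
The FIRST sets are disjoint and neither alternative is nullable — no conflict.

No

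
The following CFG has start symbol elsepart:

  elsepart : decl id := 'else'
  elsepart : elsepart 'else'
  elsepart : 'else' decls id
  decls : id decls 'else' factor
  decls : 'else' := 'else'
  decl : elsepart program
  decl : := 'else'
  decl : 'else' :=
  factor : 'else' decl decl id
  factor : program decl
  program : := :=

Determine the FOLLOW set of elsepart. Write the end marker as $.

{ $, 'else', := }

elsepart is the start symbol, so $ ∈ FOLLOW(elsepart).
In elsepart : elsepart 'else': add FIRST('else') = { 'else' }.
In decl : elsepart program: add FIRST(program) = { := }.
Union: FOLLOW(elsepart) = { $, 'else', := }.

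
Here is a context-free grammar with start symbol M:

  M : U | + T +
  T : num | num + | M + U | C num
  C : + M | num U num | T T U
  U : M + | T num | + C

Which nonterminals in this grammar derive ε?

{ } (none)

No nonterminal has an empty production or an RHS whose symbols are all nullable.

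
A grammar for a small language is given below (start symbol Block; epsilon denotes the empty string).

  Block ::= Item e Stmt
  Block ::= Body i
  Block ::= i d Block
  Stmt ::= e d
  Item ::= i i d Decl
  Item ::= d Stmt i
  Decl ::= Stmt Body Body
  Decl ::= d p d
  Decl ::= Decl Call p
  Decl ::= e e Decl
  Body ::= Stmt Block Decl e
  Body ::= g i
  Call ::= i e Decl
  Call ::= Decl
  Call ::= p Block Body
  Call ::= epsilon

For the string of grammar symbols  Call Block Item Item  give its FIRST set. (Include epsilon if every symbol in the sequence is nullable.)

{ d, e, g, i, p }

Add FIRST(Call)\{epsilon} = { d, e, i, p }; Call is nullable, continue.
Add FIRST(Block) = { d, e, g, i }; Block is not nullable, stop.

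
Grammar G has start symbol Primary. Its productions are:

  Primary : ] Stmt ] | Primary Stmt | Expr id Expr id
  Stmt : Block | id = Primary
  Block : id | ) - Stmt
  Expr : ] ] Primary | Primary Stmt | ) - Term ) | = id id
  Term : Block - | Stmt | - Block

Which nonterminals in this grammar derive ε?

No nonterminal has an empty production or an RHS whose symbols are all nullable.

{ } (none)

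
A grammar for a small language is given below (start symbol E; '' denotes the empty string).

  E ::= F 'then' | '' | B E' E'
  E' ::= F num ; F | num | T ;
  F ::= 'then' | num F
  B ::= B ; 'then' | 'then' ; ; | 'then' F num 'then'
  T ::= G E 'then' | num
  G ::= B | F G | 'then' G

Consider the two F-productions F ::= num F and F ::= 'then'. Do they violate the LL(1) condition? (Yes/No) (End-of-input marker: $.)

No

FIRST(num F) = { num } and FIRST('then') = { 'then' }.
The FIRST sets are disjoint and neither alternative is nullable — no conflict.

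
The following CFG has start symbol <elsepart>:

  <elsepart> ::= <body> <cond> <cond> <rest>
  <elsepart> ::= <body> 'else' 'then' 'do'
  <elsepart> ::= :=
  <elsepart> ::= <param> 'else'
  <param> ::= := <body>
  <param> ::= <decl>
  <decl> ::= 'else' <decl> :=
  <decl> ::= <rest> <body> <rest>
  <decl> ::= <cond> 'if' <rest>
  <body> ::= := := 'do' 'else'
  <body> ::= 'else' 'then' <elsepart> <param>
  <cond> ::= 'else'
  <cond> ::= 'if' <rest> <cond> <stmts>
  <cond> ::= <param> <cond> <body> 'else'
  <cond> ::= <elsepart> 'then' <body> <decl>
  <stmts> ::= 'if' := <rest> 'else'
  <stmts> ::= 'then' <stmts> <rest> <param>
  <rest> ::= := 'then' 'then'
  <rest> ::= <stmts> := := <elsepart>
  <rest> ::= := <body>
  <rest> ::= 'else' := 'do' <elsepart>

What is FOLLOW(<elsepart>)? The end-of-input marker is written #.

{ #, 'else', 'if', 'then', := }

<elsepart> is the start symbol, so # ∈ FOLLOW(<elsepart>).
In <body> ::= 'else' 'then' <elsepart> <param>: add FIRST(<param>) = { 'else', 'if', 'then', := }.
In <cond> ::= <elsepart> 'then' <body> <decl>: add FIRST('then' <body> <decl>) = { 'then' }.
In <rest> ::= <stmts> := := <elsepart>: <elsepart> is at the end, add FOLLOW(<rest>) = { #, 'else', 'if', 'then', := }.
In <rest> ::= 'else' := 'do' <elsepart>: <elsepart> is at the end, add FOLLOW(<rest>) = { #, 'else', 'if', 'then', := }.
Union: FOLLOW(<elsepart>) = { #, 'else', 'if', 'then', := }.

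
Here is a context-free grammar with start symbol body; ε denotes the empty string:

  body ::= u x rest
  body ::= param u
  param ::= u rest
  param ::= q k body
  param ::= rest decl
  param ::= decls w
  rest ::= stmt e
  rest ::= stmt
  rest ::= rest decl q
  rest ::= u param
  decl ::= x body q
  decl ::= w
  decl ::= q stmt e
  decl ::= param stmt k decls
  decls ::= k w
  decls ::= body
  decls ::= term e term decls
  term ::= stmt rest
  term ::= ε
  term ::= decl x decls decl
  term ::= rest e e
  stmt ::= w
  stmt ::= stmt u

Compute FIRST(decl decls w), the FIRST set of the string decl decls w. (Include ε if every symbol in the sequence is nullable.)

{ e, k, q, u, w, x }

Add FIRST(decl) = { e, k, q, u, w, x }; decl is not nullable, stop.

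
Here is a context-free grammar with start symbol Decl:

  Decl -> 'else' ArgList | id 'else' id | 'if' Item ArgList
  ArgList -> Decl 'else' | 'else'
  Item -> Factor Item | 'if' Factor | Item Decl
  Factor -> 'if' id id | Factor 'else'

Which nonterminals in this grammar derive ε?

{ } (none)

No nonterminal has an empty production or an RHS whose symbols are all nullable.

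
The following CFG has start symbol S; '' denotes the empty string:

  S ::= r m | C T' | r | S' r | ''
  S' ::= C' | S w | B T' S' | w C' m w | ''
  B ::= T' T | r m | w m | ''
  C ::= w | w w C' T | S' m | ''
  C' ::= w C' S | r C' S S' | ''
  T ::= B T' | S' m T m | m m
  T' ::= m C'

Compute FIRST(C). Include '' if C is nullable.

{ m, r, w, '' }

C ::= w contributes {w}.
C ::= w w C' T contributes {w}.
From C ::= S' m: S' nullable, take FIRST(S') ∪ {m} = { m, r, w }.
C ::= '' contributes ''.
Union: FIRST(C) = { m, r, w, '' }.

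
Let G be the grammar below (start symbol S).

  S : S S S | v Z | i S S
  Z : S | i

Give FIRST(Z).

From Z : S: add FIRST(S) = { i, v }.
Z : i contributes {i}.
Union: FIRST(Z) = { i, v }.

{ i, v }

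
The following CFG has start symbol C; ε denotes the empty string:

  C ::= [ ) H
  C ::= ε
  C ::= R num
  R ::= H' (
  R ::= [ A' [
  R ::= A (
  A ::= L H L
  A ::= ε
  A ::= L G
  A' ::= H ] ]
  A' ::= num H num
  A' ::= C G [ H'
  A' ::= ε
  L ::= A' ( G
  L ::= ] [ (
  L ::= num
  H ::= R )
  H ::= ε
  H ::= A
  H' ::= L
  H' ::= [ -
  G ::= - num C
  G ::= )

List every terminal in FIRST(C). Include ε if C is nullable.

C ::= [ ) H contributes {[}.
C ::= ε contributes ε.
From C ::= R num: add FIRST(R) = { (, ), -, [, ], num }.
Union: FIRST(C) = { (, ), -, [, ], num, ε }.

{ (, ), -, [, ], num, ε }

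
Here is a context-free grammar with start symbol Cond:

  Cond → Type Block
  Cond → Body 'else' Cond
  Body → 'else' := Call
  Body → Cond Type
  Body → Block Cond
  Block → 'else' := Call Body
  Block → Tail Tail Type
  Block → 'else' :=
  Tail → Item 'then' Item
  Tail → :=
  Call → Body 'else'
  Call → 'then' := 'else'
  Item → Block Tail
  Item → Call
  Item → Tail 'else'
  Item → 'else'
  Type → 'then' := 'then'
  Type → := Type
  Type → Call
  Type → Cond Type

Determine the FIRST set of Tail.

From Tail → Item 'then' Item: add FIRST(Item) = { 'else', 'then', := }.
Tail → := contributes {:=}.
Union: FIRST(Tail) = { 'else', 'then', := }.

{ 'else', 'then', := }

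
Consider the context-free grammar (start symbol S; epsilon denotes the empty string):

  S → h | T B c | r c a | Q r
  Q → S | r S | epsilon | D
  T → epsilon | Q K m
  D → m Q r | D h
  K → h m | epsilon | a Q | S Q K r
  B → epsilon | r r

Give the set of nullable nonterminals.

{ B, K, Q, T }

Directly nullable (have an epsilon-production): Q, T, K, B.
No other nonterminal has a production whose RHS symbols are all nullable.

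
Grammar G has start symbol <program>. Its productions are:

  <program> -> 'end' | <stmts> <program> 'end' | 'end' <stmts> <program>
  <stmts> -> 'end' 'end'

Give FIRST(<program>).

{ 'end' }

<program> -> 'end' contributes {'end'}.
From <program> -> <stmts> <program> 'end': add FIRST(<stmts>) = { 'end' }.
<program> -> 'end' <stmts> <program> contributes {'end'}.
Union: FIRST(<program>) = { 'end' }.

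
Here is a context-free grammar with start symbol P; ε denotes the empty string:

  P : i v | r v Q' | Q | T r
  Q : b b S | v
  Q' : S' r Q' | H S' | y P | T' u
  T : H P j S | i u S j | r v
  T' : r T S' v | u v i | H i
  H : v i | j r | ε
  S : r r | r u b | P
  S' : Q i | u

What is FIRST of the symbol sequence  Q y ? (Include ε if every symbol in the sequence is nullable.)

{ b, v }

Add FIRST(Q) = { b, v }; Q is not nullable, stop.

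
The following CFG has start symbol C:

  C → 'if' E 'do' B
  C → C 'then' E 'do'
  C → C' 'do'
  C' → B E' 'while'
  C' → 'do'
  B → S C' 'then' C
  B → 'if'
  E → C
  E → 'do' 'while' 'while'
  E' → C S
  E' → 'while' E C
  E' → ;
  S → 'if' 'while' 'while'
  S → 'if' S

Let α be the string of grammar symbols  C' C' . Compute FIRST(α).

{ 'do', 'if' }

Add FIRST(C') = { 'do', 'if' }; C' is not nullable, stop.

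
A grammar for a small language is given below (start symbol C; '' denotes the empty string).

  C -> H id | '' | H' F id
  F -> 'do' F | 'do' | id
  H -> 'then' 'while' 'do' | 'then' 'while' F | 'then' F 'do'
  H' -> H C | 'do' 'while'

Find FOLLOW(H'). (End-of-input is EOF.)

{ 'do', id }

In C -> H' F id: add FIRST(F id) = { 'do', id }.
Union: FOLLOW(H') = { 'do', id }.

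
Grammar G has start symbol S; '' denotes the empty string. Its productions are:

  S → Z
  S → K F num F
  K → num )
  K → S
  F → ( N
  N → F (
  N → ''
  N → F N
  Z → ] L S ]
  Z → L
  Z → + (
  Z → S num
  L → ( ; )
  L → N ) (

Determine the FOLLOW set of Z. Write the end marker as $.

{ $, (, ], num }

In S → Z: Z is at the end, add FOLLOW(S) = { $, (, ], num }.
Union: FOLLOW(Z) = { $, (, ], num }.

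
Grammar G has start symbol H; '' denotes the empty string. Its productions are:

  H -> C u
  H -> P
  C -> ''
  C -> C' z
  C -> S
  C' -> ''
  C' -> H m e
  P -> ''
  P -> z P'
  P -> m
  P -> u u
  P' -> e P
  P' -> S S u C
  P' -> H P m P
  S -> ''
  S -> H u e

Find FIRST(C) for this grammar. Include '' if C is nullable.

{ m, u, z, '' }

C -> '' contributes ''.
From C -> C' z: C' nullable, take FIRST(C') ∪ {z} = { m, u, z }.
From C -> S: add FIRST(S) = { m, u, z, '' } (including '' since S is nullable).
Union: FIRST(C) = { m, u, z, '' }.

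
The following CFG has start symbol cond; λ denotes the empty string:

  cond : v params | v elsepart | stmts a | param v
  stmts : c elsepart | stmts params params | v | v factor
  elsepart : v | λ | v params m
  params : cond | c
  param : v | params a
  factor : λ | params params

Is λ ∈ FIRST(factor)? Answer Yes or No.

factor has an λ-production, so factor ⇒ λ.

Yes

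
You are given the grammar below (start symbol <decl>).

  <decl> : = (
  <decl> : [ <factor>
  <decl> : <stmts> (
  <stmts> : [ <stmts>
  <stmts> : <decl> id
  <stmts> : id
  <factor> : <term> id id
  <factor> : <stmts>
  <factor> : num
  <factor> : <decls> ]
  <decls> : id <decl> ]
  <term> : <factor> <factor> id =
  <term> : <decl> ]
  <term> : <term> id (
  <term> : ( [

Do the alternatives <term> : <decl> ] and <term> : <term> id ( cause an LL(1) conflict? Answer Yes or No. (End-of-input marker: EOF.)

Yes

FIRST(<decl> ]) = { =, [, id } and FIRST(<term> id () = { (, =, [, id, num }.
Both contain =, so the two alternatives are not disjoint — LL(1) conflict.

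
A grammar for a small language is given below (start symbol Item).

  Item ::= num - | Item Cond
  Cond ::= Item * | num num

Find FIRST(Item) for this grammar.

{ num }

Item ::= num - contributes {num}.
From Item ::= Item Cond: add FIRST(Item) = { num }.
Union: FIRST(Item) = { num }.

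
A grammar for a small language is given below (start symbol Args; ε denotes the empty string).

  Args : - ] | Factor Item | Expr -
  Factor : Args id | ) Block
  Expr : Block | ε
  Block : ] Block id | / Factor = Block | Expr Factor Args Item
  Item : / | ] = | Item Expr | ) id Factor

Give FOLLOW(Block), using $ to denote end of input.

{ $, ), -, /, =, ], id }

In Factor : ) Block: Block is at the end, add FOLLOW(Factor) = { $, ), -, /, =, ], id }.
In Expr : Block: Block is at the end, add FOLLOW(Expr) = { $, ), -, /, =, ], id }.
In Block : ] Block id: add FIRST(id) = { id }.
In Block : / Factor = Block: Block is at the end, add FOLLOW(Block) = { $, ), -, /, =, ], id }.
Union: FOLLOW(Block) = { $, ), -, /, =, ], id }.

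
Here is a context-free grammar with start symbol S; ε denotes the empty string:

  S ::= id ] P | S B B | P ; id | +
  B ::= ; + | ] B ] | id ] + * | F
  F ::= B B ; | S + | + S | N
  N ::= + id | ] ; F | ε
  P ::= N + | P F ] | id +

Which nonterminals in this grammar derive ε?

Directly nullable (have an ε-production): N.
B ::= F with every symbol nullable, so B is nullable.
F ::= N with every symbol nullable, so F is nullable.
No other nonterminal has a production whose RHS symbols are all nullable.

{ B, F, N }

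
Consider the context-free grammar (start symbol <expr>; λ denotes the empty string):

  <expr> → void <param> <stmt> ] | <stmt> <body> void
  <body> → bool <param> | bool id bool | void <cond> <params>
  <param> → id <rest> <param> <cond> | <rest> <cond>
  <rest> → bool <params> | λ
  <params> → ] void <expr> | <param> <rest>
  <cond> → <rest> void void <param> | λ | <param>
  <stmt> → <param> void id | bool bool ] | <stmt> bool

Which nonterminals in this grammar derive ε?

Directly nullable (have an λ-production): <rest>, <cond>.
<param> → <rest> <cond> with every symbol nullable, so <param> is nullable.
<params> → <param> <rest> with every symbol nullable, so <params> is nullable.
No other nonterminal has a production whose RHS symbols are all nullable.

{ <cond>, <param>, <params>, <rest> }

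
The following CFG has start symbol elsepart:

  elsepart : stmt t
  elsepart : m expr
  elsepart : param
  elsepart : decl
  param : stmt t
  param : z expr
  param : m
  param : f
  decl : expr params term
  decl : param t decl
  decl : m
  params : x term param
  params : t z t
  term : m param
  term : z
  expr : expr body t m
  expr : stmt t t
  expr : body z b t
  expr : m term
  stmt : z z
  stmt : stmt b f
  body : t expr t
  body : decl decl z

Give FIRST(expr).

{ f, m, t, z }

From expr : expr body t m: add FIRST(expr) = { f, m, t, z }.
From expr : stmt t t: add FIRST(stmt) = { z }.
From expr : body z b t: add FIRST(body) = { f, m, t, z }.
expr : m term contributes {m}.
Union: FIRST(expr) = { f, m, t, z }.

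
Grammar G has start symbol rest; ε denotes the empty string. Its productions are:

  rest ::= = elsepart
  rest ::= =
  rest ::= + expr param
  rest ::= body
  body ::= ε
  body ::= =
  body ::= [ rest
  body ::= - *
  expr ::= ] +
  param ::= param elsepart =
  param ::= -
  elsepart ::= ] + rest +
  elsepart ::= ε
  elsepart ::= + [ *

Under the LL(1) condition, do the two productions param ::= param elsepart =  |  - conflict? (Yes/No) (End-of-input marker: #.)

FIRST(param elsepart =) = { - } and FIRST(-) = { - }.
Both contain -, so the two alternatives are not disjoint — LL(1) conflict.

Yes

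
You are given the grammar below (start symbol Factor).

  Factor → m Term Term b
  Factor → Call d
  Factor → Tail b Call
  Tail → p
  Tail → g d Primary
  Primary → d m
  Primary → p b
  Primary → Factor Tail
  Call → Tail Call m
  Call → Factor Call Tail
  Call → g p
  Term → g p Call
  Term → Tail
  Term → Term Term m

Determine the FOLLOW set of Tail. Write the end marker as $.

In Factor → Tail b Call: add FIRST(b Call) = { b }.
In Primary → Factor Tail: Tail is at the end, add FOLLOW(Primary) = { $, b, d, g, m, p }.
In Call → Tail Call m: add FIRST(Call m) = { g, m, p }.
In Call → Factor Call Tail: Tail is at the end, add FOLLOW(Call) = { $, b, d, g, m, p }.
In Term → Tail: Tail is at the end, add FOLLOW(Term) = { b, g, m, p }.
Union: FOLLOW(Tail) = { $, b, d, g, m, p }.

{ $, b, d, g, m, p }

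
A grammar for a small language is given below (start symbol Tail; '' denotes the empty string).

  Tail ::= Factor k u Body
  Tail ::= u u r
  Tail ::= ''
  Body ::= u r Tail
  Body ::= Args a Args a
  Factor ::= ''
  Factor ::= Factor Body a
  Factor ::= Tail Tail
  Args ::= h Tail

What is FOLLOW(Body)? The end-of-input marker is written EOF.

{ EOF, a, h, k, u }

In Tail ::= Factor k u Body: Body is at the end, add FOLLOW(Tail) = { EOF, a, h, k, u }.
In Factor ::= Factor Body a: add FIRST(a) = { a }.
Union: FOLLOW(Body) = { EOF, a, h, k, u }.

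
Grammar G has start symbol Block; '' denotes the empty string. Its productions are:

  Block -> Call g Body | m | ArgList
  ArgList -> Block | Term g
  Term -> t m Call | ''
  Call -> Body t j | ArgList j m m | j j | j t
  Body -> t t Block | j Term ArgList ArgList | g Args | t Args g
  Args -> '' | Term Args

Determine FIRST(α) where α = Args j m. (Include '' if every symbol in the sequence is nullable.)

Add FIRST(Args)\{''} = { t }; Args is nullable, continue.
j is a terminal; add {j} and stop.

{ j, t }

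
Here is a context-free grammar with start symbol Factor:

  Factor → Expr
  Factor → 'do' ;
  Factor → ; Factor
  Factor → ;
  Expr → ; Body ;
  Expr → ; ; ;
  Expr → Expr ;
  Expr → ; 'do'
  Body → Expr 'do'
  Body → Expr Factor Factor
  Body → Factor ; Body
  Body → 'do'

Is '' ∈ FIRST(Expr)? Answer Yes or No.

No

No nonterminal in this grammar is nullable.
No production of Expr has an RHS whose symbols are all nullable, so Expr is not nullable.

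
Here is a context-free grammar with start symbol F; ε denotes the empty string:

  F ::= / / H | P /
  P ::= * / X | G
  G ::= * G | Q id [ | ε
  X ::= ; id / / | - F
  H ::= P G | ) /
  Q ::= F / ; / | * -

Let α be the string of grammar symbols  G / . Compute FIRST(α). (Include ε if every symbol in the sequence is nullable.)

Add FIRST(G)\{ε} = { *, / }; G is nullable, continue.
/ is a terminal; add {/} and stop.

{ *, / }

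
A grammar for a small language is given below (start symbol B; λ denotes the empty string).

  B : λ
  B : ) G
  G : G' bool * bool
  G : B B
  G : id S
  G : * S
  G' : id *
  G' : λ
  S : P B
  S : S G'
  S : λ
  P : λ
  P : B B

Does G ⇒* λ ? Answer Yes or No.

Yes

G : B B and each of B, B is nullable, so G ⇒* λ.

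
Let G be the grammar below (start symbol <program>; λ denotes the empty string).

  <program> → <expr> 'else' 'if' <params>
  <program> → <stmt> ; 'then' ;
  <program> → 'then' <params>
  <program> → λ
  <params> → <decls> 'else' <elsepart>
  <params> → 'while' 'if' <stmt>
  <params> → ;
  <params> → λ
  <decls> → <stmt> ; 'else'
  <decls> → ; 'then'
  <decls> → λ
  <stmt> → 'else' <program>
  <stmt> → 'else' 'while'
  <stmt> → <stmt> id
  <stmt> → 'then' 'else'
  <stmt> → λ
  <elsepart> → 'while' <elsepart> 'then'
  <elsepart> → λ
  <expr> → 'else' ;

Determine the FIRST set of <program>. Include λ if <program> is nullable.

From <program> → <expr> 'else' 'if' <params>: add FIRST(<expr>) = { 'else' }.
From <program> → <stmt> ; 'then' ;: <stmt> nullable, take FIRST(<stmt>) ∪ {;} = { 'else', 'then', ;, id }.
<program> → 'then' <params> contributes {'then'}.
<program> → λ contributes λ.
Union: FIRST(<program>) = { 'else', 'then', ;, id, λ }.

{ 'else', 'then', ;, id, λ }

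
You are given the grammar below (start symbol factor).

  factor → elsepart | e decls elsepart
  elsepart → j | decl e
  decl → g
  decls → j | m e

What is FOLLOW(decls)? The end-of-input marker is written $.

In factor → e decls elsepart: add FIRST(elsepart) = { g, j }.
Union: FOLLOW(decls) = { g, j }.

{ g, j }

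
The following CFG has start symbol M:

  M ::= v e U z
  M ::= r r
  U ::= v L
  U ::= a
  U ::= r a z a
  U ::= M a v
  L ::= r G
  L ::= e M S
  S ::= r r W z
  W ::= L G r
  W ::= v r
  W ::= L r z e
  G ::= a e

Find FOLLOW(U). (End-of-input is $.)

In M ::= v e U z: add FIRST(z) = { z }.
Union: FOLLOW(U) = { z }.

{ z }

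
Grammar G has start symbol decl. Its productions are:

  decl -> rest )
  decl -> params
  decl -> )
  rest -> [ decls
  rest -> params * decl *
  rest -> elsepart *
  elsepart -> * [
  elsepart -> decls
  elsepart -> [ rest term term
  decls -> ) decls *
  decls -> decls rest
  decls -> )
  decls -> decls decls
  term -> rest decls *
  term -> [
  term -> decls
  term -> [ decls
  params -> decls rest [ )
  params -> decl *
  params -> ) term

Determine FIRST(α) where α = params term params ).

Add FIRST(params) = { ), *, [ }; params is not nullable, stop.

{ ), *, [ }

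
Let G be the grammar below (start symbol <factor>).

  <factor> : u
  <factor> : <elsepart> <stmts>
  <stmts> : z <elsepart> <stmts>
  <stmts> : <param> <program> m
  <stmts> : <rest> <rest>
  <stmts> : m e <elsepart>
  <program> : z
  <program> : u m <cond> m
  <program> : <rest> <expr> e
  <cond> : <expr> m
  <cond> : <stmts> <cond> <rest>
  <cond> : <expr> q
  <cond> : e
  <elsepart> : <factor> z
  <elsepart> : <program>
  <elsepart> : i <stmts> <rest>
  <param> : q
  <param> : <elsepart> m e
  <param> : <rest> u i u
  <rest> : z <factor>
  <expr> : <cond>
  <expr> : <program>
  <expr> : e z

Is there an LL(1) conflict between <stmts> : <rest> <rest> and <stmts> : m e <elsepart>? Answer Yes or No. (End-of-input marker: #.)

FIRST(<rest> <rest>) = { z } and FIRST(m e <elsepart>) = { m }.
The FIRST sets are disjoint and neither alternative is nullable — no conflict.

No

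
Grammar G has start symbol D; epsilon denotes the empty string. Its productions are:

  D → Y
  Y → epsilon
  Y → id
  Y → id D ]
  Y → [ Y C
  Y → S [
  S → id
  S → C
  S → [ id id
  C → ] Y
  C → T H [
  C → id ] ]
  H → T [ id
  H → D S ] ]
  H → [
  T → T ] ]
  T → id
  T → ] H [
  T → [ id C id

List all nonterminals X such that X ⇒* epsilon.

{ D, Y }

Directly nullable (have an epsilon-production): Y.
D → Y with every symbol nullable, so D is nullable.
No other nonterminal has a production whose RHS symbols are all nullable.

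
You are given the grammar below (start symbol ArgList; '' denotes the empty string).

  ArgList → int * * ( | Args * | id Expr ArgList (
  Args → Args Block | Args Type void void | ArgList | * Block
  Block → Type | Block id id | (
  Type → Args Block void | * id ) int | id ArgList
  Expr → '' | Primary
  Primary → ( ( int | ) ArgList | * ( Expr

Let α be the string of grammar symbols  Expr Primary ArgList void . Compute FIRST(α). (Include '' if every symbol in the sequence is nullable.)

{ (, ), * }

Add FIRST(Expr)\{''} = { (, ), * }; Expr is nullable, continue.
Add FIRST(Primary) = { (, ), * }; Primary is not nullable, stop.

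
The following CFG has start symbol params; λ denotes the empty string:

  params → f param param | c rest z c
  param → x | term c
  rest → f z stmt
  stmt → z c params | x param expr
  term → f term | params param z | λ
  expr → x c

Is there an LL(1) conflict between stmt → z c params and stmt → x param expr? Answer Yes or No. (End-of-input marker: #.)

FIRST(z c params) = { z } and FIRST(x param expr) = { x }.
The FIRST sets are disjoint and neither alternative is nullable — no conflict.

No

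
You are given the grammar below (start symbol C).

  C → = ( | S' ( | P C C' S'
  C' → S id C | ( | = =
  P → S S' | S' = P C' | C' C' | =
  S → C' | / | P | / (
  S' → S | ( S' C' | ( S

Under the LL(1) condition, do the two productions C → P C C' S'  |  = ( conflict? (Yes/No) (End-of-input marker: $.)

FIRST(P C C' S') = { (, /, = } and FIRST(= () = { = }.
Both contain =, so the two alternatives are not disjoint — LL(1) conflict.

Yes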